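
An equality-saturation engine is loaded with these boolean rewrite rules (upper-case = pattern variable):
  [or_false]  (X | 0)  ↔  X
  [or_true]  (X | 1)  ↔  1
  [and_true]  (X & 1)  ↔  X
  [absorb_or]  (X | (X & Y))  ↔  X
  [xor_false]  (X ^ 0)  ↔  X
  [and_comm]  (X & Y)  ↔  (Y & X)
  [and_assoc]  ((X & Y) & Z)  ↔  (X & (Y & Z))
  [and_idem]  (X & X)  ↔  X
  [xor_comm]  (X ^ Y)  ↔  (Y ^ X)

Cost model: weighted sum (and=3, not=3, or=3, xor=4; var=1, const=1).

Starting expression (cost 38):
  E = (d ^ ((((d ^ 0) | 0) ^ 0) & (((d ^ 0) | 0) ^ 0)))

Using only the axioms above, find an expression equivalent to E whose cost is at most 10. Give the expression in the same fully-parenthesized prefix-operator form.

((d | 0) ^ d)   [cost 10]

(1) ((((d ^ 0) | 0) ^ 0) & (((d ^ 0) | 0) ^ 0))  =[and_idem →]=  (((d ^ 0) | 0) ^ 0)    ⊢ (d ^ (((d ^ 0) | 0) ^ 0))
(2) (((d ^ 0) | 0) ^ 0)  =[xor_false →]=  ((d ^ 0) | 0)    ⊢ (d ^ ((d ^ 0) | 0))
(3) (d ^ ((d ^ 0) | 0))  =[xor_comm →]=  (((d ^ 0) | 0) ^ d)
(4) (d ^ 0)  =[xor_false →]=  d    ⊢ cost 10, within 10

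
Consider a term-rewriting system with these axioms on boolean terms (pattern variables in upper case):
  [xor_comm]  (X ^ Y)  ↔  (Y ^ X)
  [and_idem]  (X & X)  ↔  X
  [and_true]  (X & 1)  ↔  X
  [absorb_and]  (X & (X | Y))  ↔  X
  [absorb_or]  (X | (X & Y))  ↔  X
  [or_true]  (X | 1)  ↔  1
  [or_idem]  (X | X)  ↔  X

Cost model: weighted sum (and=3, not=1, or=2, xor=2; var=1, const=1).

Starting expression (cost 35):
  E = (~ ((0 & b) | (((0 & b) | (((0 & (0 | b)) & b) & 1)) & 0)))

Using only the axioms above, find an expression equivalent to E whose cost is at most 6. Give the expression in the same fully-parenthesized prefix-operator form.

(~ (0 & b))   [cost 6]

step 1: absorb_and (→) rewrites (0 & (0 | b)) into 0, now (~ ((0 & b) | (((0 & b) | ((0 & b) & 1)) & 0)))
step 2: absorb_or (→) rewrites ((0 & b) | ((0 & b) & 1)) into (0 & b), now (~ ((0 & b) | ((0 & b) & 0)))
step 3: absorb_or (→) rewrites ((0 & b) | ((0 & b) & 0)) into (0 & b), reaching cost 6 (bound 6)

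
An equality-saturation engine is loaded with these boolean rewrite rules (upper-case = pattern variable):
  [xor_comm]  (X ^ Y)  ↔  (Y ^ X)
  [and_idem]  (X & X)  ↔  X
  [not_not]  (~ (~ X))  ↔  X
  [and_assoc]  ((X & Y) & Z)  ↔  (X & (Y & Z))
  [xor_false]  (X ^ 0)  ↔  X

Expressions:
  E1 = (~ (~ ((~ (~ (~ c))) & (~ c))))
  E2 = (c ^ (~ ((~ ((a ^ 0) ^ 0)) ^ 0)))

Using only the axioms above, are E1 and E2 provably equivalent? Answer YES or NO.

NO

Every axiom is a valid identity, so a rewrite proof would force E1 and E2 to agree under every assignment.
At a=0, c=0: E1 = 1 but E2 = 0; they differ, so no derivation exists.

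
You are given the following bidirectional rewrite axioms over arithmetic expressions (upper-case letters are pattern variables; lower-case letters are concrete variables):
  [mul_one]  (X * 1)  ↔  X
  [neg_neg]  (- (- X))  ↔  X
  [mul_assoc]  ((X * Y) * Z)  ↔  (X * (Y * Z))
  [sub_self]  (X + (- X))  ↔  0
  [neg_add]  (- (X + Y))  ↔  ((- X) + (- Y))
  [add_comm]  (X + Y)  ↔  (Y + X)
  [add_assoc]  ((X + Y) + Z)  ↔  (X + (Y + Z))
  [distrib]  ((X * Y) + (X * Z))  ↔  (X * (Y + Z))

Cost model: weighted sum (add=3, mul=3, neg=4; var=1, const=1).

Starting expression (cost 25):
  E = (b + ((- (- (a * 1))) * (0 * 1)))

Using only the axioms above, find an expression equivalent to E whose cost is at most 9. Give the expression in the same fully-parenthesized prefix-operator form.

(b + (a * 0))   [cost 9]

1. [mul_one →] (0 * 1)  →  0;  E = (b + ((- (- (a * 1))) * 0))
2. [neg_neg →] (- (- (a * 1)))  →  (a * 1);  E = (b + ((a * 1) * 0))
3. [mul_one →] (a * 1)  →  a;  cost 9 ≤ 9, done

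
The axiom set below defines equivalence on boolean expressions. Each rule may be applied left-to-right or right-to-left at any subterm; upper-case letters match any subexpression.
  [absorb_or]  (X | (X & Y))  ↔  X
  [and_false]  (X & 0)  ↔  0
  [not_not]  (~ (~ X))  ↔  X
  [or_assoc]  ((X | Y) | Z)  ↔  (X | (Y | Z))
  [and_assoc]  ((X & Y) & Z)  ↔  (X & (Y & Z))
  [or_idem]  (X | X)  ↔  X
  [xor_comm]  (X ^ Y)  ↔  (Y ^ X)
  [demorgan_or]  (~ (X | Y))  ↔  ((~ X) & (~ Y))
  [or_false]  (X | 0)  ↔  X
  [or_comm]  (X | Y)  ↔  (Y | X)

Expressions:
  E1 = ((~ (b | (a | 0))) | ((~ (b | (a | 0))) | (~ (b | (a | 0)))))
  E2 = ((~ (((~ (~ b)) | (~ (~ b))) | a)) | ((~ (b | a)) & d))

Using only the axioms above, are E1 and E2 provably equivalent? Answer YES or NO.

YES

1. [or_idem →] ((~ (b | (a | 0))) | (~ (b | (a | 0))))  →  (~ (b | (a | 0)));  E1 = ((~ (b | (a | 0))) | (~ (b | (a | 0))))
2. [or_false →] (a | 0)  →  a;  E1 = ((~ (b | (a | 0))) | (~ (b | a)))
3. [or_false →] (a | 0)  →  a;  E1 = ((~ (b | a)) | (~ (b | a)))
4. [or_idem →] ((~ (b | a)) | (~ (b | a)))  →  (~ (b | a))
5. [absorb_or ←] (~ (b | a))  →  ((~ (b | a)) | ((~ (b | a)) & d))
6. [not_not ←] b  →  (~ (~ b));  E1 = ((~ ((~ (~ b)) | a)) | ((~ (b | a)) & d))
7. [or_idem ←] (~ (~ b))  →  ((~ (~ b)) | (~ (~ b)));  this is E2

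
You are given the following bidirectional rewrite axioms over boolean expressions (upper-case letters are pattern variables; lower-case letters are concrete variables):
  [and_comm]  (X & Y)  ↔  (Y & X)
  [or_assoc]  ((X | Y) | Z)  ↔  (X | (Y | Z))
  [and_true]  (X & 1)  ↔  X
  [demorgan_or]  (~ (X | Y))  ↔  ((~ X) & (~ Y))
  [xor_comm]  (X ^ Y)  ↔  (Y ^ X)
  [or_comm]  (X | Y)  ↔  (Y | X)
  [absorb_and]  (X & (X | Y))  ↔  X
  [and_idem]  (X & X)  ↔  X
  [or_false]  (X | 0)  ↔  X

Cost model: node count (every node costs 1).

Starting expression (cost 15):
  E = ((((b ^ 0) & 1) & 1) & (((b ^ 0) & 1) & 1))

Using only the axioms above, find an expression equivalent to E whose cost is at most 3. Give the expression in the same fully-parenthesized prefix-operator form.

(b ^ 0)   [cost 3]

(1) ((((b ^ 0) & 1) & 1) & (((b ^ 0) & 1) & 1))  =[and_idem →]=  (((b ^ 0) & 1) & 1)
(2) (((b ^ 0) & 1) & 1)  =[and_true →]=  ((b ^ 0) & 1)
(3) ((b ^ 0) & 1)  =[and_true →]=  (b ^ 0)    ⊢ cost 3, within 3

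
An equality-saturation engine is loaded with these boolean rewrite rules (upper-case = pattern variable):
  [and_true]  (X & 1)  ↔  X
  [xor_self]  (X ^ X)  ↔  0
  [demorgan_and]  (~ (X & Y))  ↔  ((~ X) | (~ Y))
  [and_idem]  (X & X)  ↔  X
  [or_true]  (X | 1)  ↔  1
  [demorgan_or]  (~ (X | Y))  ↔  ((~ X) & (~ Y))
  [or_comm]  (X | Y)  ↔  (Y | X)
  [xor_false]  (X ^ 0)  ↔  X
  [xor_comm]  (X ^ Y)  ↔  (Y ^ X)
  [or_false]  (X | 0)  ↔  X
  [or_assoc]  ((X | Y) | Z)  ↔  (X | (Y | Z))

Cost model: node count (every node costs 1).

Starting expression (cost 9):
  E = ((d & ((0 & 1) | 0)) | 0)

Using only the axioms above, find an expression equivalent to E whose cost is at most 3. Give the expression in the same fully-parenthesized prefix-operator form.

1. [and_true →] (0 & 1)  →  0;  E = ((d & (0 | 0)) | 0)
2. [or_false →] (0 | 0)  →  0;  E = ((d & 0) | 0)
3. [or_false →] ((d & 0) | 0)  →  (d & 0);  cost 3 ≤ 3, done

(d & 0)   [cost 3]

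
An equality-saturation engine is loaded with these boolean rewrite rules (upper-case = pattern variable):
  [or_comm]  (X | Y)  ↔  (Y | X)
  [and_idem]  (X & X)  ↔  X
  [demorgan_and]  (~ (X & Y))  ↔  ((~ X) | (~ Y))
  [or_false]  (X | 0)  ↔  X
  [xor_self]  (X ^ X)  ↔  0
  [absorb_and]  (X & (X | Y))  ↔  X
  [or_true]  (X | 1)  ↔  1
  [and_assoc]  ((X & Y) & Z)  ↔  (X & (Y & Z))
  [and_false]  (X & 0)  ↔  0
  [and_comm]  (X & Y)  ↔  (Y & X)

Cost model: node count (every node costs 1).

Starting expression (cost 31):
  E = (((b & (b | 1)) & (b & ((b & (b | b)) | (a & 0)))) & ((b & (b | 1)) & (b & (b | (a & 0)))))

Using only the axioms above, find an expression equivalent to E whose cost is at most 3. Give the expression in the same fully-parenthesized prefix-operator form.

(1) (b & (b | b))  =[absorb_and →]=  b    ⊢ (((b & (b | 1)) & (b & (b | (a & 0)))) & ((b & (b | 1)) & (b & (b | (a & 0)))))
(2) (((b & (b | 1)) & (b & (b | (a & 0)))) & ((b & (b | 1)) & (b & (b | (a & 0)))))  =[and_idem →]=  ((b & (b | 1)) & (b & (b | (a & 0))))
(3) (a & 0)  =[and_false →]=  0    ⊢ ((b & (b | 1)) & (b & (b | 0)))
(4) (b & (b | 0))  =[absorb_and →]=  b    ⊢ ((b & (b | 1)) & b)
(5) (b & (b | 1))  =[absorb_and →]=  b    ⊢ cost 3, within 3

(b & b)   [cost 3]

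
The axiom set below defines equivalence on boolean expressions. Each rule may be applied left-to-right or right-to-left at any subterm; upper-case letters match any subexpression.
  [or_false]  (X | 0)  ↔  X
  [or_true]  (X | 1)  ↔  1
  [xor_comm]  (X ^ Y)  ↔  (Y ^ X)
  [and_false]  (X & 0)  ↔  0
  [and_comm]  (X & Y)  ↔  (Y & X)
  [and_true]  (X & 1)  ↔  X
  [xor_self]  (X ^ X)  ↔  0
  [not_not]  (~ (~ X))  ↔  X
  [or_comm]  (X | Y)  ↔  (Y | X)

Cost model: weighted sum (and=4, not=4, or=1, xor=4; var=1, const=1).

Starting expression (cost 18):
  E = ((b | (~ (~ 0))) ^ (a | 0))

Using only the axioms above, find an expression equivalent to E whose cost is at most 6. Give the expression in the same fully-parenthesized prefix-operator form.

(b ^ a)   [cost 6]

1. [not_not →] (~ (~ 0))  →  0;  E = ((b | 0) ^ (a | 0))
2. [or_false →] (b | 0)  →  b;  E = (b ^ (a | 0))
3. [or_false →] (a | 0)  →  a;  cost 6 ≤ 6, done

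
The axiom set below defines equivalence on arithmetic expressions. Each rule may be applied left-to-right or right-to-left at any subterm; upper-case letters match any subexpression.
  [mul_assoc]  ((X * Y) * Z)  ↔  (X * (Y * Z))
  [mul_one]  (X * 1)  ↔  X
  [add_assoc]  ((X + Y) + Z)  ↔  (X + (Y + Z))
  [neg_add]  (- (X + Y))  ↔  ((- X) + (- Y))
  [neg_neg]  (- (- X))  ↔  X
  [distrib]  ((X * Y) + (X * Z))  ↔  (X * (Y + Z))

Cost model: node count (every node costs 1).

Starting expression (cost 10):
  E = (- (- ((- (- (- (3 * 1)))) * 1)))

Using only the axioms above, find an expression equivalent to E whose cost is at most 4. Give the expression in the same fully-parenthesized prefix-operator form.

1. [mul_one →] ((- (- (- (3 * 1)))) * 1)  →  (- (- (- (3 * 1))));  E = (- (- (- (- (- (3 * 1))))))
2. [neg_neg →] (- (- (- (3 * 1))))  →  (- (3 * 1));  E = (- (- (- (3 * 1))))
3. [neg_neg →] (- (- (- (3 * 1))))  →  (- (3 * 1));  cost 4 ≤ 4, done

(- (3 * 1))   [cost 4]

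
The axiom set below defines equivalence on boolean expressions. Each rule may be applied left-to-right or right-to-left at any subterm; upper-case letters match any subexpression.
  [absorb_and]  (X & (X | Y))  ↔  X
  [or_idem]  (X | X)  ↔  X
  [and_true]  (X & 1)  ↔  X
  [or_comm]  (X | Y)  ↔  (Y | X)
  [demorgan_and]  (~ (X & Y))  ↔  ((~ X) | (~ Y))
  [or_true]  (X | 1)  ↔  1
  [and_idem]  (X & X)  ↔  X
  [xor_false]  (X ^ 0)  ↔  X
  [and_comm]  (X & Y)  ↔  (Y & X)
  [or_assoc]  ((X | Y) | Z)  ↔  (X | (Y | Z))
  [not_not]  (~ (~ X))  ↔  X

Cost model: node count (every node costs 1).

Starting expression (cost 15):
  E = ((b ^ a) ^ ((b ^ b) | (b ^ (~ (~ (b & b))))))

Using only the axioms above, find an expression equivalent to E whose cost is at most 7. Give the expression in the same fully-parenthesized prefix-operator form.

((b ^ a) ^ (b ^ b))   [cost 7]

step 1: and_idem (→) rewrites (b & b) into b, now ((b ^ a) ^ ((b ^ b) | (b ^ (~ (~ b)))))
step 2: not_not (→) rewrites (~ (~ b)) into b, now ((b ^ a) ^ ((b ^ b) | (b ^ b)))
step 3: or_idem (→) rewrites ((b ^ b) | (b ^ b)) into (b ^ b), reaching cost 7 (bound 7)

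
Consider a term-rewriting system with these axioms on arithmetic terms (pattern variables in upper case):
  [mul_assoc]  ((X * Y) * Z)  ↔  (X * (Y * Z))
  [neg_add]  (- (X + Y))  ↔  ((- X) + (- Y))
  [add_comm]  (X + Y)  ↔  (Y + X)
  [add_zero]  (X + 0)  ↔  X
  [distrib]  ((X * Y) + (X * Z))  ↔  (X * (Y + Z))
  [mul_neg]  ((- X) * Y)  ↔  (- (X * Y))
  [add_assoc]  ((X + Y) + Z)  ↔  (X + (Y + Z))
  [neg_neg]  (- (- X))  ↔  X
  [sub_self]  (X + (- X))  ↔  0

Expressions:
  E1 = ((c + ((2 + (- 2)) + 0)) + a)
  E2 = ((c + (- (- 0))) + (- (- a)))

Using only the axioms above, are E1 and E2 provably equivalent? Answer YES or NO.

step 1: add_zero (→) rewrites ((2 + (- 2)) + 0) into (2 + (- 2)), now ((c + (2 + (- 2))) + a)
step 2: sub_self (→) rewrites (2 + (- 2)) into 0, now ((c + 0) + a)
step 3: neg_neg (←) rewrites 0 into (- (- 0)), now ((c + (- (- 0))) + a)
step 4: neg_neg (←) rewrites a into (- (- a)), which is E2

YES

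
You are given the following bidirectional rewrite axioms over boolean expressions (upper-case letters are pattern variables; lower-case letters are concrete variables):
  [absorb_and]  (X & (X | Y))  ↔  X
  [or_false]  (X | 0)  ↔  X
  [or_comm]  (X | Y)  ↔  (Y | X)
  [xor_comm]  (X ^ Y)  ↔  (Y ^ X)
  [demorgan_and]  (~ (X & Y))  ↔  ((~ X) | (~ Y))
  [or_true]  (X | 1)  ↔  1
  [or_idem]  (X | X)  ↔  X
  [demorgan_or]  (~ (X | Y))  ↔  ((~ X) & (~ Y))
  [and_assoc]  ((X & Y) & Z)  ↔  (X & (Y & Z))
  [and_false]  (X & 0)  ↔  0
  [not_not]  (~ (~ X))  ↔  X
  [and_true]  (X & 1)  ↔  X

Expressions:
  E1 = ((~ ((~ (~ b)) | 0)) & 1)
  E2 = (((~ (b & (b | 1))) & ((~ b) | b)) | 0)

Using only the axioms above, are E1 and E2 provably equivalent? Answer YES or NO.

YES

(1) ((~ (~ b)) | 0)  =[or_false →]=  (~ (~ b))    ⊢ ((~ (~ (~ b))) & 1)
(2) (~ (~ (~ b)))  =[not_not →]=  (~ b)    ⊢ ((~ b) & 1)
(3) ((~ b) & 1)  =[and_true →]=  (~ b)
(4) (~ b)  =[absorb_and ←]=  ((~ b) & ((~ b) | b))
(5) ((~ b) & ((~ b) | b))  =[or_false ←]=  (((~ b) & ((~ b) | b)) | 0)
(6) b  =[absorb_and ←]=  (b & (b | 1))    ⊢ E2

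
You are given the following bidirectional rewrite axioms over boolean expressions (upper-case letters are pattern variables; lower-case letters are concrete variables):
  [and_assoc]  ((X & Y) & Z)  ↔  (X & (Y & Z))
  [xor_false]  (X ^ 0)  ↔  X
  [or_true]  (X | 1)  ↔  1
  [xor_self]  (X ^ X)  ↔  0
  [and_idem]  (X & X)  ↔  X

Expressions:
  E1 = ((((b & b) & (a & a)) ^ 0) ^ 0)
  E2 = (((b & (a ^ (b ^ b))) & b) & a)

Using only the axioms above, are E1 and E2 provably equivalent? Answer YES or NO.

YES

step 1: xor_false (→) rewrites ((((b & b) & (a & a)) ^ 0) ^ 0) into (((b & b) & (a & a)) ^ 0)
step 2: and_idem (→) rewrites (a & a) into a, now (((b & b) & a) ^ 0)
step 3: and_idem (→) rewrites (b & b) into b, now ((b & a) ^ 0)
step 4: xor_false (→) rewrites ((b & a) ^ 0) into (b & a)
step 5: and_idem (←) rewrites (b & a) into ((b & a) & (b & a))
step 6: and_assoc (←) rewrites ((b & a) & (b & a)) into (((b & a) & b) & a)
step 7: xor_false (←) rewrites a into (a ^ 0), now (((b & (a ^ 0)) & b) & a)
step 8: xor_self (←) rewrites 0 into (b ^ b), which is E2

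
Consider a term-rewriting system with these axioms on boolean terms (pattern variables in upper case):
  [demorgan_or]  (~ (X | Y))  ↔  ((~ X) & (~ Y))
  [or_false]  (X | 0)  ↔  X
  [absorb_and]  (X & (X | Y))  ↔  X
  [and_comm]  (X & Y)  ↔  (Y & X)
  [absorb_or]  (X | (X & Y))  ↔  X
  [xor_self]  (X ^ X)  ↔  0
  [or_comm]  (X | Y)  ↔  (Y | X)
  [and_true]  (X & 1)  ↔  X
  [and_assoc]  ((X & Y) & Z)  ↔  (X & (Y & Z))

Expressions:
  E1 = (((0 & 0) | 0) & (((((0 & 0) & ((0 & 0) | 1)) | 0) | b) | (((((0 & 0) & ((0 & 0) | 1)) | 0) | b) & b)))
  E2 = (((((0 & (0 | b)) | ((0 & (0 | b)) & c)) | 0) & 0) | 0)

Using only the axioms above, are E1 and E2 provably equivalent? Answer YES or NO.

step 1: absorb_or (→) rewrites (((((0 & 0) & ((0 & 0) | 1)) | 0) | b) | (((((0 & 0) & ((0 & 0) | 1)) | 0) | b) & b)) into ((((0 & 0) & ((0 & 0) | 1)) | 0) | b), now (((0 & 0) | 0) & ((((0 & 0) & ((0 & 0) | 1)) | 0) | b))
step 2: absorb_and (→) rewrites ((0 & 0) & ((0 & 0) | 1)) into (0 & 0), now (((0 & 0) | 0) & (((0 & 0) | 0) | b))
step 3: absorb_and (→) rewrites (((0 & 0) | 0) & (((0 & 0) | 0) | b)) into ((0 & 0) | 0)
step 4: or_false (←) rewrites 0 into (0 | 0), now (((0 | 0) & 0) | 0)
step 5: absorb_and (←) rewrites 0 into (0 & (0 | b)), now ((((0 & (0 | b)) | 0) & 0) | 0)
step 6: absorb_or (←) rewrites (0 & (0 | b)) into ((0 & (0 | b)) | ((0 & (0 | b)) & c)), which is E2

YES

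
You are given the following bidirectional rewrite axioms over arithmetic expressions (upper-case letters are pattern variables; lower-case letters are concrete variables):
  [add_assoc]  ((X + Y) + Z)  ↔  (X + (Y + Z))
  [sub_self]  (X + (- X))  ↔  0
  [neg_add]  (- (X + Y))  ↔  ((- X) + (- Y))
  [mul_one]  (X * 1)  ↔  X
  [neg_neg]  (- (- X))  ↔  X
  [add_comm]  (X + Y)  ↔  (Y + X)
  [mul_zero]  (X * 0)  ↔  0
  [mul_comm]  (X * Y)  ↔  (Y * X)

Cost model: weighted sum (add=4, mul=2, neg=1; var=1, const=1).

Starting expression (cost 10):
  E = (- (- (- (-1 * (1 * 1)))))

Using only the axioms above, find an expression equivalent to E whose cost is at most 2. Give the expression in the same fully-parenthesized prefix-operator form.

(- -1)   [cost 2]

step 1: mul_one (→) rewrites (1 * 1) into 1, now (- (- (- (-1 * 1))))
step 2: neg_neg (→) rewrites (- (- (- (-1 * 1)))) into (- (-1 * 1))
step 3: mul_one (→) rewrites (-1 * 1) into -1, reaching cost 2 (bound 2)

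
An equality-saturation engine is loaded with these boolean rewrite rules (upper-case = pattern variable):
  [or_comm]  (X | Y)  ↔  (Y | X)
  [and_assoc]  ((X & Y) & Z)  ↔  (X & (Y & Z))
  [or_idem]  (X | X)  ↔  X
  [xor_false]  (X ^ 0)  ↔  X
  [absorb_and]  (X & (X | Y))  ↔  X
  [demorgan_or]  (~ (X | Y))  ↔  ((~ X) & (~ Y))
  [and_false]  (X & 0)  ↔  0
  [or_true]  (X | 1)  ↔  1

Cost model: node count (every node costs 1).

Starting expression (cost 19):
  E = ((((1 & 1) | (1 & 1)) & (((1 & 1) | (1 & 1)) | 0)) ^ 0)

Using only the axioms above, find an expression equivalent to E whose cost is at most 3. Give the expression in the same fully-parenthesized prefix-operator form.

(1) ((((1 & 1) | (1 & 1)) & (((1 & 1) | (1 & 1)) | 0)) ^ 0)  =[xor_false →]=  (((1 & 1) | (1 & 1)) & (((1 & 1) | (1 & 1)) | 0))
(2) (((1 & 1) | (1 & 1)) & (((1 & 1) | (1 & 1)) | 0))  =[absorb_and →]=  ((1 & 1) | (1 & 1))
(3) ((1 & 1) | (1 & 1))  =[or_idem →]=  (1 & 1)    ⊢ cost 3, within 3

(1 & 1)   [cost 3]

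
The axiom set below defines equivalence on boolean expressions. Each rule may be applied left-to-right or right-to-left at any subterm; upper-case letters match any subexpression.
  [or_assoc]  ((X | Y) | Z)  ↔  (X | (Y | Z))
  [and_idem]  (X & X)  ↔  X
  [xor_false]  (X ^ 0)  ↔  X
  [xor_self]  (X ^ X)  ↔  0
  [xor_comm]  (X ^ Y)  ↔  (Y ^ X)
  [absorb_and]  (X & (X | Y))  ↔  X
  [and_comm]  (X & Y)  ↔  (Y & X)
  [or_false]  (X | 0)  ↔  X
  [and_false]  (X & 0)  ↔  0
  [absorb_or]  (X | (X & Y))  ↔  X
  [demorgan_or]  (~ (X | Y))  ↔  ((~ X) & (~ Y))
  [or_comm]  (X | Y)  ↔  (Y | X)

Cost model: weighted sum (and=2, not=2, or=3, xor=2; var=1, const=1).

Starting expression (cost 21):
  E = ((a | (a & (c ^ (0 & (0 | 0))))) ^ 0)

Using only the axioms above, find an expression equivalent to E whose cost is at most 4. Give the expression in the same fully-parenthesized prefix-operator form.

step 1: absorb_and (→) rewrites (0 & (0 | 0)) into 0, now ((a | (a & (c ^ 0))) ^ 0)
step 2: xor_false (→) rewrites (c ^ 0) into c, now ((a | (a & c)) ^ 0)
step 3: absorb_or (→) rewrites (a | (a & c)) into a, reaching cost 4 (bound 4)

(a ^ 0)   [cost 4]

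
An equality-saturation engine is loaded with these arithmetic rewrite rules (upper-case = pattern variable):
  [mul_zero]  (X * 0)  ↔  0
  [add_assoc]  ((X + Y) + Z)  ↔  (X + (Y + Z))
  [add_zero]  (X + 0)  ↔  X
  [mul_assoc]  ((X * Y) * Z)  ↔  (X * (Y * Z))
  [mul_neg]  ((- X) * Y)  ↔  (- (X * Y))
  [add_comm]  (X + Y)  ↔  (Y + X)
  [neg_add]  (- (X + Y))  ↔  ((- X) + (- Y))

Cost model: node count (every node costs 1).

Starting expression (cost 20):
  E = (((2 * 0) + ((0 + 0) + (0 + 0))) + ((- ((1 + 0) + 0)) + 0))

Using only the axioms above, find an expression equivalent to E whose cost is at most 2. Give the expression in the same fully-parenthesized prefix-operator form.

step 1: add_zero (→) rewrites ((- ((1 + 0) + 0)) + 0) into (- ((1 + 0) + 0)), now (((2 * 0) + ((0 + 0) + (0 + 0))) + (- ((1 + 0) + 0)))
step 2: add_zero (→) rewrites (1 + 0) into 1, now (((2 * 0) + ((0 + 0) + (0 + 0))) + (- (1 + 0)))
step 3: mul_zero (→) rewrites (2 * 0) into 0, now ((0 + ((0 + 0) + (0 + 0))) + (- (1 + 0)))
step 4: add_zero (→) rewrites (0 + 0) into 0, now ((0 + (0 + (0 + 0))) + (- (1 + 0)))
step 5: add_zero (→) rewrites (0 + 0) into 0, now ((0 + (0 + 0)) + (- (1 + 0)))
step 6: add_zero (→) rewrites (0 + 0) into 0, now ((0 + 0) + (- (1 + 0)))
step 7: add_zero (→) rewrites (1 + 0) into 1, now ((0 + 0) + (- 1))
step 8: add_comm (→) rewrites ((0 + 0) + (- 1)) into ((- 1) + (0 + 0))
step 9: add_zero (→) rewrites (0 + 0) into 0, now ((- 1) + 0)
step 10: add_zero (→) rewrites ((- 1) + 0) into (- 1), reaching cost 2 (bound 2)

(- 1)   [cost 2]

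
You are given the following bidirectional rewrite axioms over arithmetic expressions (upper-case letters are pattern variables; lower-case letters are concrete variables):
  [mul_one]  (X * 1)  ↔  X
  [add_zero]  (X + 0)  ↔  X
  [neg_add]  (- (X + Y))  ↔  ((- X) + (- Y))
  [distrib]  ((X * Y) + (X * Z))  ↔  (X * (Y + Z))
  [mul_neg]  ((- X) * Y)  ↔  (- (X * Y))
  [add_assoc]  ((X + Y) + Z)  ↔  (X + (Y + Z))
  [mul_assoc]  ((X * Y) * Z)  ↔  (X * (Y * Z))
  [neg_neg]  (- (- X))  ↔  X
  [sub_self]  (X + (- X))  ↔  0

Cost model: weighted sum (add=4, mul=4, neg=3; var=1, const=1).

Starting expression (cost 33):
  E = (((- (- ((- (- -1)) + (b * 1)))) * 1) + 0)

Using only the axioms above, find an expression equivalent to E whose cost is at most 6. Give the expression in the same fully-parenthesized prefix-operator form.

(1) (- (- ((- (- -1)) + (b * 1))))  =[neg_neg →]=  ((- (- -1)) + (b * 1))    ⊢ ((((- (- -1)) + (b * 1)) * 1) + 0)
(2) (((- (- -1)) + (b * 1)) * 1)  =[mul_one →]=  ((- (- -1)) + (b * 1))    ⊢ (((- (- -1)) + (b * 1)) + 0)
(3) (((- (- -1)) + (b * 1)) + 0)  =[add_zero →]=  ((- (- -1)) + (b * 1))
(4) (b * 1)  =[mul_one →]=  b    ⊢ ((- (- -1)) + b)
(5) (- (- -1))  =[neg_neg →]=  -1    ⊢ cost 6, within 6

(-1 + b)   [cost 6]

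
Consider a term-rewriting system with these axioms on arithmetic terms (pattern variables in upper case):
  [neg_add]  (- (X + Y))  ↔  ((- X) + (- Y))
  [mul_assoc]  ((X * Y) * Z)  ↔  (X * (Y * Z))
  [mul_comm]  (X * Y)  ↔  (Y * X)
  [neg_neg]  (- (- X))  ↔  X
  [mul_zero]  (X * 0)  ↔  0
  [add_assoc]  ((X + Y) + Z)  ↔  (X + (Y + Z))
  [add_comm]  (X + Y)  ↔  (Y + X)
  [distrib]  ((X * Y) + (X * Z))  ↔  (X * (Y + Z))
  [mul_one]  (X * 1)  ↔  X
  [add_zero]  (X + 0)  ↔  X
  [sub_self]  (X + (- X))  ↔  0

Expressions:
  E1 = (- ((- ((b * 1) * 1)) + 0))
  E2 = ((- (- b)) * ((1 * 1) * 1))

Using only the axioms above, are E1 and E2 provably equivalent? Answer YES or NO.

YES

step 1: mul_one (→) rewrites (b * 1) into b, now (- ((- (b * 1)) + 0))
step 2: add_zero (→) rewrites ((- (b * 1)) + 0) into (- (b * 1)), now (- (- (b * 1)))
step 3: mul_one (→) rewrites (b * 1) into b, now (- (- b))
step 4: mul_one (←) rewrites (- (- b)) into ((- (- b)) * 1)
step 5: mul_one (←) rewrites 1 into (1 * 1), now ((- (- b)) * (1 * 1))
step 6: mul_one (←) rewrites (1 * 1) into ((1 * 1) * 1), which is E2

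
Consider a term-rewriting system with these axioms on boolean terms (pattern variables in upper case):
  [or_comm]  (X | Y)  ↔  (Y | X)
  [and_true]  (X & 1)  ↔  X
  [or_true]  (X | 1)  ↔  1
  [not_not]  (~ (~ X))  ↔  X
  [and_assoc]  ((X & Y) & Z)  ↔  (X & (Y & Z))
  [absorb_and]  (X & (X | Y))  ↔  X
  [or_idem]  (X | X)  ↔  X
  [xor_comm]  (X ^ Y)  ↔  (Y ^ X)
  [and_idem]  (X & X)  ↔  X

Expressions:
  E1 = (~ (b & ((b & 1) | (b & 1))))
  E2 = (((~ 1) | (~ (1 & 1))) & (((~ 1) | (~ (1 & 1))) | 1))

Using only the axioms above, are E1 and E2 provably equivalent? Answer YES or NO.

The axioms are sound identities: if E1 ↔* E2 then E1 and E2 evaluate identically under any assignment.
Under b=0: E1 evaluates to 1, E2 to 0. Distinct ⇒ no rewrite sequence connects them.

NO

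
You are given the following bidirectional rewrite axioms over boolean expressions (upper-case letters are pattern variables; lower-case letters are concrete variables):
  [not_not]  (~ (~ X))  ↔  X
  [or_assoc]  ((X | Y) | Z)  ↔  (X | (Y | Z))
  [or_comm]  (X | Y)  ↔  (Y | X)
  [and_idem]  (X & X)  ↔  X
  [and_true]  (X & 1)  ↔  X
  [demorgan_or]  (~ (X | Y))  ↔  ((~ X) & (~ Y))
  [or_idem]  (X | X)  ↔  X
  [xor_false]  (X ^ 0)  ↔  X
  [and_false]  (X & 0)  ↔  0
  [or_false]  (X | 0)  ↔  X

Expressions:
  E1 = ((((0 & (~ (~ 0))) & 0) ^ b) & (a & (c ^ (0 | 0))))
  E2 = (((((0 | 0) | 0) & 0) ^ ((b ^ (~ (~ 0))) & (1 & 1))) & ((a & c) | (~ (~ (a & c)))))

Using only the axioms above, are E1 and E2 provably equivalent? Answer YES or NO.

(1) (~ (~ 0))  =[not_not →]=  0    ⊢ ((((0 & 0) & 0) ^ b) & (a & (c ^ (0 | 0))))
(2) (0 | 0)  =[or_false →]=  0    ⊢ ((((0 & 0) & 0) ^ b) & (a & (c ^ 0)))
(3) (0 & 0)  =[and_idem →]=  0    ⊢ (((0 & 0) ^ b) & (a & (c ^ 0)))
(4) (0 & 0)  =[and_idem →]=  0    ⊢ ((0 ^ b) & (a & (c ^ 0)))
(5) (c ^ 0)  =[xor_false →]=  c    ⊢ ((0 ^ b) & (a & c))
(6) b  =[and_true ←]=  (b & 1)    ⊢ ((0 ^ (b & 1)) & (a & c))
(7) 0  =[and_idem ←]=  (0 & 0)    ⊢ (((0 & 0) ^ (b & 1)) & (a & c))
(8) 0  =[or_false ←]=  (0 | 0)    ⊢ ((((0 | 0) & 0) ^ (b & 1)) & (a & c))
(9) (a & c)  =[or_idem ←]=  ((a & c) | (a & c))    ⊢ ((((0 | 0) & 0) ^ (b & 1)) & ((a & c) | (a & c)))
(10) 1  =[and_true ←]=  (1 & 1)    ⊢ ((((0 | 0) & 0) ^ (b & (1 & 1))) & ((a & c) | (a & c)))
(11) 0  =[or_idem ←]=  (0 | 0)    ⊢ (((((0 | 0) | 0) & 0) ^ (b & (1 & 1))) & ((a & c) | (a & c)))
(12) b  =[xor_false ←]=  (b ^ 0)    ⊢ (((((0 | 0) | 0) & 0) ^ ((b ^ 0) & (1 & 1))) & ((a & c) | (a & c)))
(13) (a & c)  =[not_not ←]=  (~ (~ (a & c)))    ⊢ (((((0 | 0) | 0) & 0) ^ ((b ^ 0) & (1 & 1))) & ((a & c) | (~ (~ (a & c)))))
(14) 0  =[not_not ←]=  (~ (~ 0))    ⊢ E2

YES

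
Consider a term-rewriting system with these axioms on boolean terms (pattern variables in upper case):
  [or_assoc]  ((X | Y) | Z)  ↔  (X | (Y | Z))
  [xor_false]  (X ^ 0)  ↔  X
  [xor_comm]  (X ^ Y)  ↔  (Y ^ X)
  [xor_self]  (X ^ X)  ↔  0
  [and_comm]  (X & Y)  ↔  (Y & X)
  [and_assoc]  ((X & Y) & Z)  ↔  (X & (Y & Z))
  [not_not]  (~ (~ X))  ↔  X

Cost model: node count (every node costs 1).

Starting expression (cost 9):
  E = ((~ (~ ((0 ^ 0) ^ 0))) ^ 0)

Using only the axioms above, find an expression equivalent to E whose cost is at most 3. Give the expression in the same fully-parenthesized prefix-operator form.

(0 ^ 0)   [cost 3]

1. [xor_false →] ((0 ^ 0) ^ 0)  →  (0 ^ 0);  E = ((~ (~ (0 ^ 0))) ^ 0)
2. [not_not →] (~ (~ (0 ^ 0)))  →  (0 ^ 0);  E = ((0 ^ 0) ^ 0)
3. [xor_false →] ((0 ^ 0) ^ 0)  →  (0 ^ 0);  cost 3 ≤ 3, done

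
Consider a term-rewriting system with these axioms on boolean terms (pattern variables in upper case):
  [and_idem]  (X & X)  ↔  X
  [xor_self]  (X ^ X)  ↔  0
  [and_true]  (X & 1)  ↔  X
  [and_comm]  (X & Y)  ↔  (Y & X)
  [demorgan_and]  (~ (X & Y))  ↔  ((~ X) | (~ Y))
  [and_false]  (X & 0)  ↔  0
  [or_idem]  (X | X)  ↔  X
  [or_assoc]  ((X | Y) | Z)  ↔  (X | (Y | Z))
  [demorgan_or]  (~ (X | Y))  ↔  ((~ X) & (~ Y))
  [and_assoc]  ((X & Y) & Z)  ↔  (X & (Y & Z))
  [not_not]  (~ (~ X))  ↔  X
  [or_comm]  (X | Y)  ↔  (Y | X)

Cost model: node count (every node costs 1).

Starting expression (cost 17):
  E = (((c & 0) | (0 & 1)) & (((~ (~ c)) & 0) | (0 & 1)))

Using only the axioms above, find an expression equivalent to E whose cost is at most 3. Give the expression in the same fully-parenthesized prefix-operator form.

1. [not_not →] (~ (~ c))  →  c;  E = (((c & 0) | (0 & 1)) & ((c & 0) | (0 & 1)))
2. [and_idem →] (((c & 0) | (0 & 1)) & ((c & 0) | (0 & 1)))  →  ((c & 0) | (0 & 1))
3. [and_false →] (c & 0)  →  0;  E = (0 | (0 & 1))
4. [and_true →] (0 & 1)  →  0;  cost 3 ≤ 3, done

(0 | 0)   [cost 3]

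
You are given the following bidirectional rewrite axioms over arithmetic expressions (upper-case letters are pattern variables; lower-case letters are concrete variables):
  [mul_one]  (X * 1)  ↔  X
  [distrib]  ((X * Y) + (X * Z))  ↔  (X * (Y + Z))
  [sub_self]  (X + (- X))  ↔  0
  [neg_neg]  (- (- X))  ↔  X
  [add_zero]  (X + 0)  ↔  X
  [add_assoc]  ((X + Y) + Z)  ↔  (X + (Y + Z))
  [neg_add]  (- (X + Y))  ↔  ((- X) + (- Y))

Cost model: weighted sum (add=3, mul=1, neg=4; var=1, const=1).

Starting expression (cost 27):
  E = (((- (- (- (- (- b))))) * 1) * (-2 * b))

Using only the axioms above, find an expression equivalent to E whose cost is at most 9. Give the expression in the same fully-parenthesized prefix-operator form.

((- b) * (-2 * b))   [cost 9]

1. [neg_neg →] (- (- (- (- (- b)))))  →  (- (- (- b)));  E = (((- (- (- b))) * 1) * (-2 * b))
2. [neg_neg →] (- (- (- b)))  →  (- b);  E = (((- b) * 1) * (-2 * b))
3. [mul_one →] ((- b) * 1)  →  (- b);  cost 9 ≤ 9, done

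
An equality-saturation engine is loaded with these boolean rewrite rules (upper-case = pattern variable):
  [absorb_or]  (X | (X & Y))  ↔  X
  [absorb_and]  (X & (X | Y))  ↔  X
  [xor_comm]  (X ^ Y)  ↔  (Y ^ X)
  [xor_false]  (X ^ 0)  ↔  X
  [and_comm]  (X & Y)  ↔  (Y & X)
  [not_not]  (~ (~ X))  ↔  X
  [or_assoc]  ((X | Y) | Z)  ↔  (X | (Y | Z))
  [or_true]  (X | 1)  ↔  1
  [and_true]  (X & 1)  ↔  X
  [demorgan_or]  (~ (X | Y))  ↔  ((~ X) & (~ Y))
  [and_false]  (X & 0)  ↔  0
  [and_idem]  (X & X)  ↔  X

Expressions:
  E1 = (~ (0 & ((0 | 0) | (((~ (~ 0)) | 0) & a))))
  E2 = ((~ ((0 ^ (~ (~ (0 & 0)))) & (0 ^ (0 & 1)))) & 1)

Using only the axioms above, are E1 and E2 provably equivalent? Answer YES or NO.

step 1: not_not (→) rewrites (~ (~ 0)) into 0, now (~ (0 & ((0 | 0) | ((0 | 0) & a))))
step 2: absorb_or (→) rewrites ((0 | 0) | ((0 | 0) & a)) into (0 | 0), now (~ (0 & (0 | 0)))
step 3: absorb_and (→) rewrites (0 & (0 | 0)) into 0, now (~ 0)
step 4: xor_false (←) rewrites 0 into (0 ^ 0), now (~ (0 ^ 0))
step 5: and_idem (←) rewrites (0 ^ 0) into ((0 ^ 0) & (0 ^ 0)), now (~ ((0 ^ 0) & (0 ^ 0)))
step 6: and_true (←) rewrites 0 into (0 & 1), now (~ ((0 ^ 0) & (0 ^ (0 & 1))))
step 7: and_true (←) rewrites (~ ((0 ^ 0) & (0 ^ (0 & 1)))) into ((~ ((0 ^ 0) & (0 ^ (0 & 1)))) & 1)
step 8: and_idem (←) rewrites 0 into (0 & 0), now ((~ ((0 ^ (0 & 0)) & (0 ^ (0 & 1)))) & 1)
step 9: not_not (←) rewrites (0 & 0) into (~ (~ (0 & 0))), which is E2

YES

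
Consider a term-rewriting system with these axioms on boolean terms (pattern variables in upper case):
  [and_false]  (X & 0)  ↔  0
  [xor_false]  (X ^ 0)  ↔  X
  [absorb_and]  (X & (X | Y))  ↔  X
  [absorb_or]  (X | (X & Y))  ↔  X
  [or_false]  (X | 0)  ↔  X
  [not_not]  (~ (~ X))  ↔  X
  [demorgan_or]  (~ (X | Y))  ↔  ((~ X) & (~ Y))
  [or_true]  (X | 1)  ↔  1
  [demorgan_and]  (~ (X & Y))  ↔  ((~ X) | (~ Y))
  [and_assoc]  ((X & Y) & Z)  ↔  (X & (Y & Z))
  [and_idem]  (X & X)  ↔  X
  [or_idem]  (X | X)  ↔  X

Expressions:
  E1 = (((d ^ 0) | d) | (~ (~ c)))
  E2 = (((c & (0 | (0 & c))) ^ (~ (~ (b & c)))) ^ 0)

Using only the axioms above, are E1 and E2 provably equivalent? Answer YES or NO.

NO

Every axiom is a valid identity, so a rewrite proof would force E1 and E2 to agree under every assignment.
At b=0, c=0, d=1: E1 = 1 but E2 = 0; they differ, so no derivation exists.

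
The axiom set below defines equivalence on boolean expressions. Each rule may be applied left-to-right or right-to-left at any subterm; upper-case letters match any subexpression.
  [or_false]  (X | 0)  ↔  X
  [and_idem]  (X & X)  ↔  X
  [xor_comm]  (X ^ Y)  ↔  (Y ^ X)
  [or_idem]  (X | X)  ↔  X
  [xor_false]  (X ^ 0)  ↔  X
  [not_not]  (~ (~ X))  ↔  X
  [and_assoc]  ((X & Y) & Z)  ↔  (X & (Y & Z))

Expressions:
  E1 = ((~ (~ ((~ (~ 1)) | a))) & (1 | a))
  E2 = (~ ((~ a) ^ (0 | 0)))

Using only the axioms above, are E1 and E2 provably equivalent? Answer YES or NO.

All listed rules preserve value, hence provable equivalence implies equal values everywhere; look for a separating assignment.
a=0 gives E1 ↦ 1, E2 ↦ 0; values differ ⇒ not provably equivalent.

NO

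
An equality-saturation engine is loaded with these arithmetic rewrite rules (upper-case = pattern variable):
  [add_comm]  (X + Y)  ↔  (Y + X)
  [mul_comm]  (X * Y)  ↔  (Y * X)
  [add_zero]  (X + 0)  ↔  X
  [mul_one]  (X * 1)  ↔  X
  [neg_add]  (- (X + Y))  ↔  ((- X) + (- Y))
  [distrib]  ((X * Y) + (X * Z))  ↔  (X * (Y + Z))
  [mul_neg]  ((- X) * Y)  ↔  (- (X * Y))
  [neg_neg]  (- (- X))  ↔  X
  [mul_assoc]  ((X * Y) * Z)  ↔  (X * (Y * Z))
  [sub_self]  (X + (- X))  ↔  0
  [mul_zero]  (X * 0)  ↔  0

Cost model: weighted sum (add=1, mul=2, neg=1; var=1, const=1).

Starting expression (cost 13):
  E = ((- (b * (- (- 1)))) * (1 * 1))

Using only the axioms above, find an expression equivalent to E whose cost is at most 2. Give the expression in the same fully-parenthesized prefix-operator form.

step 1: neg_neg (→) rewrites (- (- 1)) into 1, now ((- (b * 1)) * (1 * 1))
step 2: mul_one (→) rewrites (1 * 1) into 1, now ((- (b * 1)) * 1)
step 3: mul_one (→) rewrites ((- (b * 1)) * 1) into (- (b * 1))
step 4: mul_one (→) rewrites (b * 1) into b, reaching cost 2 (bound 2)

(- b)   [cost 2]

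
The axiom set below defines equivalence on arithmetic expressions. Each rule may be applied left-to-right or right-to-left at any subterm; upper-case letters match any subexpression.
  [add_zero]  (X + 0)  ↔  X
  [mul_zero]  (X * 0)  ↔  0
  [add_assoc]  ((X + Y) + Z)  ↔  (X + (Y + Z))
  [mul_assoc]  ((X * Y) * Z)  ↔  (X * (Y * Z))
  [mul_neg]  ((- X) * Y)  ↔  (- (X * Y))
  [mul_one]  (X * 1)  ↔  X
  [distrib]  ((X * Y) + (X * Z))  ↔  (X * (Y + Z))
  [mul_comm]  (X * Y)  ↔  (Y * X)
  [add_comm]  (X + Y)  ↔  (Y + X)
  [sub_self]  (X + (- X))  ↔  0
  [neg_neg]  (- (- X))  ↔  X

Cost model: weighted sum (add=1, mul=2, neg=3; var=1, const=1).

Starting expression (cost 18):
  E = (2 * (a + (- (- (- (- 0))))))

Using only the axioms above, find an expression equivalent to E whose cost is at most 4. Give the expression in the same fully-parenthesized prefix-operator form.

(1) (- (- 0))  =[neg_neg →]=  0    ⊢ (2 * (a + (- (- 0))))
(2) (- (- 0))  =[neg_neg →]=  0    ⊢ (2 * (a + 0))
(3) (a + 0)  =[add_zero →]=  a    ⊢ cost 4, within 4

(2 * a)   [cost 4]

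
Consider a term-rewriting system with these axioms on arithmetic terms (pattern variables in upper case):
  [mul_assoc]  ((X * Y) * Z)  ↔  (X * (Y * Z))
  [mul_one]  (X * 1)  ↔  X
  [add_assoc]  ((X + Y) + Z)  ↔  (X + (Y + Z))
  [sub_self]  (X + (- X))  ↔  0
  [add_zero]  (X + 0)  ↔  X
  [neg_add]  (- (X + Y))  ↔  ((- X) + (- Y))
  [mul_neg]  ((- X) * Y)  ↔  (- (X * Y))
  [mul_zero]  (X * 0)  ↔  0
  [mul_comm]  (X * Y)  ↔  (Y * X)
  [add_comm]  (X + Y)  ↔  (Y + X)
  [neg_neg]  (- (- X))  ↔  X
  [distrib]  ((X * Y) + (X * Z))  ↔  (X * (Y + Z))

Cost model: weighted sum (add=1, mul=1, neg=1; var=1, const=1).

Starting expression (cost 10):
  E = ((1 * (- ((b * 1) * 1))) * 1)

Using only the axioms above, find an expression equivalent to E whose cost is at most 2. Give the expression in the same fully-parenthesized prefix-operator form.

(- b)   [cost 2]

1. [mul_one →] (b * 1)  →  b;  E = ((1 * (- (b * 1))) * 1)
2. [mul_comm →] (1 * (- (b * 1)))  →  ((- (b * 1)) * 1);  E = (((- (b * 1)) * 1) * 1)
3. [mul_one →] (((- (b * 1)) * 1) * 1)  →  ((- (b * 1)) * 1)
4. [mul_one →] (b * 1)  →  b;  E = ((- b) * 1)
5. [mul_one →] ((- b) * 1)  →  (- b);  cost 2 ≤ 2, done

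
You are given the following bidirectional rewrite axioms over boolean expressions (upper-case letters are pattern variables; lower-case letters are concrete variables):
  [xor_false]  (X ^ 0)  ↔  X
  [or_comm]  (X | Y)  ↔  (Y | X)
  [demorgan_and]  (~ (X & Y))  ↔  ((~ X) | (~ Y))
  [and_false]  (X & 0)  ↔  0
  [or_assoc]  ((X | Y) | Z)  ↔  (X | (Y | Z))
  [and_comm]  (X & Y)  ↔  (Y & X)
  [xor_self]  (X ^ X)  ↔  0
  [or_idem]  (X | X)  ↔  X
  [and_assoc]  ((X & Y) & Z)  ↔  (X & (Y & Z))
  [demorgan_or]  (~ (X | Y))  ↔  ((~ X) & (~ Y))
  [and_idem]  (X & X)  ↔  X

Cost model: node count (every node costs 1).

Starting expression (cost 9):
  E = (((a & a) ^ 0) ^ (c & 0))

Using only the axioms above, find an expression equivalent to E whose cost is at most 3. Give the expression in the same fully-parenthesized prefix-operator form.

(1) (c & 0)  =[and_false →]=  0    ⊢ (((a & a) ^ 0) ^ 0)
(2) (a & a)  =[and_idem →]=  a    ⊢ ((a ^ 0) ^ 0)
(3) ((a ^ 0) ^ 0)  =[xor_false →]=  (a ^ 0)    ⊢ cost 3, within 3

(a ^ 0)   [cost 3]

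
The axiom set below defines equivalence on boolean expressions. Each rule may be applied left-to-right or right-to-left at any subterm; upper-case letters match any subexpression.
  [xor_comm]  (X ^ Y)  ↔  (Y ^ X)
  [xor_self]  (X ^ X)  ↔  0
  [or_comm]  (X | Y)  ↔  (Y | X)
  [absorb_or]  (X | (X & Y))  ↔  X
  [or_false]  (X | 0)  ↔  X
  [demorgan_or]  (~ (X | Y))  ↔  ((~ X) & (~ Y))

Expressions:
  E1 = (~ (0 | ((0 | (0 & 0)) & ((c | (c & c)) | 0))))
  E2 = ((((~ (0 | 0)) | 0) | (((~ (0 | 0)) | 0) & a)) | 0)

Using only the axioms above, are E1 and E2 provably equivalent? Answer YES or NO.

(1) ((c | (c & c)) | 0)  =[or_false →]=  (c | (c & c))    ⊢ (~ (0 | ((0 | (0 & 0)) & (c | (c & c)))))
(2) (c | (c & c))  =[absorb_or →]=  c    ⊢ (~ (0 | ((0 | (0 & 0)) & c)))
(3) (0 | (0 & 0))  =[absorb_or →]=  0    ⊢ (~ (0 | (0 & c)))
(4) (0 | (0 & c))  =[absorb_or →]=  0    ⊢ (~ 0)
(5) (~ 0)  =[or_false ←]=  ((~ 0) | 0)
(6) 0  =[or_false ←]=  (0 | 0)    ⊢ ((~ (0 | 0)) | 0)
(7) ((~ (0 | 0)) | 0)  =[absorb_or ←]=  (((~ (0 | 0)) | 0) | (((~ (0 | 0)) | 0) & a))
(8) (((~ (0 | 0)) | 0) | (((~ (0 | 0)) | 0) & a))  =[or_false ←]=  ((((~ (0 | 0)) | 0) | (((~ (0 | 0)) | 0) & a)) | 0)    ⊢ E2

YES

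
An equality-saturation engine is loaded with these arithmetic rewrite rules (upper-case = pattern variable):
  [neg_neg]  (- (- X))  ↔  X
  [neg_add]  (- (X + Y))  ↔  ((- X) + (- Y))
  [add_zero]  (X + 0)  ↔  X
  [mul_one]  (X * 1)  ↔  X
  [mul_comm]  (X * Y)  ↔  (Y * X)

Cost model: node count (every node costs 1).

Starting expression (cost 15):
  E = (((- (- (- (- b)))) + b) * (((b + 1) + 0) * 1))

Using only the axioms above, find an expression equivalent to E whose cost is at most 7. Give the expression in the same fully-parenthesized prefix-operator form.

((b + b) * (b + 1))   [cost 7]

step 1: neg_neg (→) rewrites (- (- (- b))) into (- b), now (((- (- b)) + b) * (((b + 1) + 0) * 1))
step 2: neg_neg (→) rewrites (- (- b)) into b, now ((b + b) * (((b + 1) + 0) * 1))
step 3: add_zero (→) rewrites ((b + 1) + 0) into (b + 1), now ((b + b) * ((b + 1) * 1))
step 4: mul_one (→) rewrites ((b + 1) * 1) into (b + 1), reaching cost 7 (bound 7)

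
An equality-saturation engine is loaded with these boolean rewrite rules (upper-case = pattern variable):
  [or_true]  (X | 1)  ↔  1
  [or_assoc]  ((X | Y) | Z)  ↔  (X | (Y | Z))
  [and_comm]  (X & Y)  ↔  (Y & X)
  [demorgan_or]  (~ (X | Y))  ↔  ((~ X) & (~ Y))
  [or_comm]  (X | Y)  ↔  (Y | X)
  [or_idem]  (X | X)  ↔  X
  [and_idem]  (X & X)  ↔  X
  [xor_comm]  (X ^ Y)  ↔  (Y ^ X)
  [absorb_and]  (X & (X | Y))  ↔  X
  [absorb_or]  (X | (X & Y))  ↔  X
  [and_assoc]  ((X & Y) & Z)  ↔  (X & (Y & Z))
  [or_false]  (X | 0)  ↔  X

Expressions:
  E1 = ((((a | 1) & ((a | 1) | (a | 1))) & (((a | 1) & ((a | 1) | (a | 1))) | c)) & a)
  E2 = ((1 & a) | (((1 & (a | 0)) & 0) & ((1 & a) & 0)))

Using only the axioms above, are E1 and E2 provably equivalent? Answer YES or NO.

YES

1. [absorb_and →] (((a | 1) & ((a | 1) | (a | 1))) & (((a | 1) & ((a | 1) | (a | 1))) | c))  →  ((a | 1) & ((a | 1) | (a | 1)));  E1 = (((a | 1) & ((a | 1) | (a | 1))) & a)
2. [or_idem →] ((a | 1) | (a | 1))  →  (a | 1);  E1 = (((a | 1) & (a | 1)) & a)
3. [and_idem →] ((a | 1) & (a | 1))  →  (a | 1);  E1 = ((a | 1) & a)
4. [or_true →] (a | 1)  →  1;  E1 = (1 & a)
5. [absorb_or ←] (1 & a)  →  ((1 & a) | ((1 & a) & 0))
6. [and_idem ←] ((1 & a) & 0)  →  (((1 & a) & 0) & ((1 & a) & 0));  E1 = ((1 & a) | (((1 & a) & 0) & ((1 & a) & 0)))
7. [or_false ←] a  →  (a | 0);  this is E2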